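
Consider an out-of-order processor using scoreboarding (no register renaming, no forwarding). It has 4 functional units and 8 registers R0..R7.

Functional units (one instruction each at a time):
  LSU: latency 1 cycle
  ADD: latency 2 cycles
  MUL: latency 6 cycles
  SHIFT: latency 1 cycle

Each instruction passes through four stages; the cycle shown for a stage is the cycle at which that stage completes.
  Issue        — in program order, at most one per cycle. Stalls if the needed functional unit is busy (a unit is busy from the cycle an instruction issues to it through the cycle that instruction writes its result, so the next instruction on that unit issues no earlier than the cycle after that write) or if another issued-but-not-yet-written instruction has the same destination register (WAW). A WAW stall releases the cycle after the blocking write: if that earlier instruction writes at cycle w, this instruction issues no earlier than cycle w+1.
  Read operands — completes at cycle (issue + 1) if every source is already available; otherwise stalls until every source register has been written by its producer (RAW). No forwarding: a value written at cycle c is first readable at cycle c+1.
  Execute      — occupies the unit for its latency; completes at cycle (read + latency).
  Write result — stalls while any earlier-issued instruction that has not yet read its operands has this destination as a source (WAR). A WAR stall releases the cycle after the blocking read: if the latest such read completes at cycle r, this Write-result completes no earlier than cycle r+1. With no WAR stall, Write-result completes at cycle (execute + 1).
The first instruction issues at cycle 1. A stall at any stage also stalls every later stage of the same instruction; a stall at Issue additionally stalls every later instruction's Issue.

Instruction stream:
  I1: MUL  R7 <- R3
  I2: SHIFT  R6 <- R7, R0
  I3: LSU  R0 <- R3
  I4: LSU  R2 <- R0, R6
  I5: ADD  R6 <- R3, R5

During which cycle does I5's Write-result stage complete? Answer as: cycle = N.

cycle = 17

I1 -> (1, 2, 8, 9)
I2 -> (2, 10, 11, 12)  // RAW R7: wait I1 write@9
I3 -> (3, 4, 5, 11)  // WAR R0: wait I2 read@10
I4 -> (12, 13, 14, 15)  // struct: LSU busy until I3 writes@11
I5 -> (13, 14, 16, 17)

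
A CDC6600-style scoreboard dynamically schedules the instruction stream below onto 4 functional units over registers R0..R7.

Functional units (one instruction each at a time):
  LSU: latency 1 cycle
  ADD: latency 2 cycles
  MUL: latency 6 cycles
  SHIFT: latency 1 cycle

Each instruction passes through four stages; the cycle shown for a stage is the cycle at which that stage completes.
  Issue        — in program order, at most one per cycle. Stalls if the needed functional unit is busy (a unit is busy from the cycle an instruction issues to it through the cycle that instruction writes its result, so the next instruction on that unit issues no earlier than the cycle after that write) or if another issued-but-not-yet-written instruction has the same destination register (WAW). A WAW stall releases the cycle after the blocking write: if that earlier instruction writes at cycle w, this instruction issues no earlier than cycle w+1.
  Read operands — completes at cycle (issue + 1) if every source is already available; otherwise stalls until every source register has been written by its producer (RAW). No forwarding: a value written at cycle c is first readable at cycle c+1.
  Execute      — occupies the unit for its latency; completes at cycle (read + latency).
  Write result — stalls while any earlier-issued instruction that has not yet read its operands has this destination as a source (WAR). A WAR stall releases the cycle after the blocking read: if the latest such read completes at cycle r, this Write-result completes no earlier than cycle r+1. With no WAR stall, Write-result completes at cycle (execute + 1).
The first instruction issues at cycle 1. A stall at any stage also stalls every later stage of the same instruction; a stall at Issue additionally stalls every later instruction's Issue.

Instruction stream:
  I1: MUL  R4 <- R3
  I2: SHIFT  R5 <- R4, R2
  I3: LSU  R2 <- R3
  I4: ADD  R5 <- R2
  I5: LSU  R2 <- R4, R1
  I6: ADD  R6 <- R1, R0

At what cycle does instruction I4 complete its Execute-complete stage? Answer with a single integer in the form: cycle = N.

cycle = 16

t=1  I1 issues→MUL
t=2  I1 reads, I2 issues→SHIFT
t=3  I3 issues→LSU
t=4  I3 reads
t=5  I3 exec-done
t=8  I1 exec-done
t=9  I1 writes R4
t=10  I2 reads
t=11  I2 exec-done, I3 writes R2
t=12  I2 writes R5
t=13  I4 issues→ADD
t=14  I4 reads, I5 issues→LSU
t=15  I5 reads
t=16  I4 exec-done, I5 exec-done
t=17  I4 writes R5, I5 writes R2
t=18  I6 issues→ADD
t=19  I6 reads
t=21  I6 exec-done
t=22  I6 writes R6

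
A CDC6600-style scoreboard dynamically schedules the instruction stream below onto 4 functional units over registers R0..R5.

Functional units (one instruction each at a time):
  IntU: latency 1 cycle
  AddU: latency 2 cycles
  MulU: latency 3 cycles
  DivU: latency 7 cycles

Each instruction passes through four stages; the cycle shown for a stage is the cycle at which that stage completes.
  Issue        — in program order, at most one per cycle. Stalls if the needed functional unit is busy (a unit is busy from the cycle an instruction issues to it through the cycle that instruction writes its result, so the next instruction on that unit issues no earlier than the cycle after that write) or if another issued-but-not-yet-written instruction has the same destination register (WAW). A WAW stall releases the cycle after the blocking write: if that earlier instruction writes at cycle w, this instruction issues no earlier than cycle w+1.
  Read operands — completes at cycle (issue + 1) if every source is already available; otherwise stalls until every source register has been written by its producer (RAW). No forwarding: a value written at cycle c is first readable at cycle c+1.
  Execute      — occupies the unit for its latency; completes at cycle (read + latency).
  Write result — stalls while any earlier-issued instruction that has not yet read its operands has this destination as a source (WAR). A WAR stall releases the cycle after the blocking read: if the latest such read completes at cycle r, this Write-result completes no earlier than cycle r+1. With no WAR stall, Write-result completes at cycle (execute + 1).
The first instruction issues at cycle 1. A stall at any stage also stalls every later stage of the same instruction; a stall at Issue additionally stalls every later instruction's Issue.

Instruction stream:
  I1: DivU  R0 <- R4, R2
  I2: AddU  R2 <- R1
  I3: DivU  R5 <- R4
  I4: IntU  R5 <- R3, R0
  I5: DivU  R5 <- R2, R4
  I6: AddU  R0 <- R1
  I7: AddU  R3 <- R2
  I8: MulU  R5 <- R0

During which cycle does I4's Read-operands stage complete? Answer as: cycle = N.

[I1] 1/2/9/10
[I2] 2/3/5/6
[I3] 11/12/19/20  (struct: DivU busy until I1 writes@10)
[I4] 21/22/23/24  (WAW R5: wait I3 write@20)
[I5] 25/26/33/34  (WAW R5: wait I4 write@24)
[I6] 26/27/29/30
[I7] 31/32/34/35  (struct: AddU busy until I6 writes@30)
[I8] 35/36/39/40  (WAW R5: wait I5 write@34)

cycle = 22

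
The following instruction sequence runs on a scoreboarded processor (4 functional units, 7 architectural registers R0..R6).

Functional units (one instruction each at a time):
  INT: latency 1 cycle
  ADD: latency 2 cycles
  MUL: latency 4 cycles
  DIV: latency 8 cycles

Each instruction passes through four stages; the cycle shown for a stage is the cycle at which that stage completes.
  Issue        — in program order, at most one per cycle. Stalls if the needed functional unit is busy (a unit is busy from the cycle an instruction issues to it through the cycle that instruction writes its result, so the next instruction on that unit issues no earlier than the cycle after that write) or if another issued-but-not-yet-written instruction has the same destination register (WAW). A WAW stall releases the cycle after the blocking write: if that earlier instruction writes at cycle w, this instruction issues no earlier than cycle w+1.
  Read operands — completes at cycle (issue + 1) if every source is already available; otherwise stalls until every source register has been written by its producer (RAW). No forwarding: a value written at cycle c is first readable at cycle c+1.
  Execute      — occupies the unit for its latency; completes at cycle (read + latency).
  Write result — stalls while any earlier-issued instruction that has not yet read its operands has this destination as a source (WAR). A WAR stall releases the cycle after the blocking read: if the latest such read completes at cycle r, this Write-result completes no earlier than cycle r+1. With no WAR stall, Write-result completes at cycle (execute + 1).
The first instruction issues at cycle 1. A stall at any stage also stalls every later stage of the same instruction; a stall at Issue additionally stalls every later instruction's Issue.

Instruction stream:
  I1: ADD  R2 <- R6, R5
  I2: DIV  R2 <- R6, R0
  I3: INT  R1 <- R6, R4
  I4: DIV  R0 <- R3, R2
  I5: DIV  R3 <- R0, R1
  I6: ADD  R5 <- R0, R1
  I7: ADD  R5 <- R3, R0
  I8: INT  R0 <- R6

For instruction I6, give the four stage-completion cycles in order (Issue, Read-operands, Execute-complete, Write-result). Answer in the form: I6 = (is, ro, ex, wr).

I6 = (29, 30, 32, 33)

t=1  I1 dispatched to ADD
t=2  I1 operands ready
t=4  I1 complete
t=5  R2←I1
t=6  I2 dispatched to DIV
t=7  I2 operands ready, I3 dispatched to INT
t=8  I3 operands ready
t=9  I3 complete
t=10  R1←I3
t=15  I2 complete
t=16  R2←I2
t=17  I4 dispatched to DIV
t=18  I4 operands ready
t=26  I4 complete
t=27  R0←I4
t=28  I5 dispatched to DIV
t=29  I5 operands ready, I6 dispatched to ADD
t=30  I6 operands ready
t=32  I6 complete
t=33  R5←I6
t=34  I7 dispatched to ADD
t=35  I8 dispatched to INT
t=36  I8 operands ready
t=37  I5 complete, I8 complete
t=38  R3←I5
t=39  I7 operands ready
t=40  R0←I8
t=41  I7 complete
t=42  R5←I7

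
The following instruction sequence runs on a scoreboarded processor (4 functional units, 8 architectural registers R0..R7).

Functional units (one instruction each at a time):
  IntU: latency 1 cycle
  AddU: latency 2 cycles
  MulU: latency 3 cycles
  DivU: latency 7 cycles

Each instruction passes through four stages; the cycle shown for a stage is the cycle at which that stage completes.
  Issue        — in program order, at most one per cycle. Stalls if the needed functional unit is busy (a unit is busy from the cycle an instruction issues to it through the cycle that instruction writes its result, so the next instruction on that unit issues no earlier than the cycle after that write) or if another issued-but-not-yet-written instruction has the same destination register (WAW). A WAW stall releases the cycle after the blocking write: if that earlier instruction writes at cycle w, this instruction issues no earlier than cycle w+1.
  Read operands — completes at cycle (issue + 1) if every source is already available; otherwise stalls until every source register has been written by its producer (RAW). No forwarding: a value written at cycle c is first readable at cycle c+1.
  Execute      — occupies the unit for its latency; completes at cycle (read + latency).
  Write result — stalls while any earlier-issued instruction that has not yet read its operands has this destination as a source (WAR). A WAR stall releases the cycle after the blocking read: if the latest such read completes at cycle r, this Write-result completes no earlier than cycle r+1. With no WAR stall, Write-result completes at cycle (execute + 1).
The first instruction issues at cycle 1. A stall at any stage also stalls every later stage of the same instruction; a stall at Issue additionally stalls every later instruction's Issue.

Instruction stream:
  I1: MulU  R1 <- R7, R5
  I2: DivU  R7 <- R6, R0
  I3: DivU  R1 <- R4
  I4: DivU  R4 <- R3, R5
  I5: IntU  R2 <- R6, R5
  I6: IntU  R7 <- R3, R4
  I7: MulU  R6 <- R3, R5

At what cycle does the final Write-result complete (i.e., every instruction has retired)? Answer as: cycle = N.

cycle = 34

I1 -> (1, 2, 5, 6)
I2 -> (2, 3, 10, 11)
I3 -> (12, 13, 20, 21)  // struct: DivU busy until I2 writes@11
I4 -> (22, 23, 30, 31)  // struct: DivU busy until I3 writes@21
I5 -> (23, 24, 25, 26)
I6 -> (27, 32, 33, 34)  // struct: IntU busy until I5 writes@26, RAW R4: wait I4 write@31
I7 -> (28, 29, 32, 33)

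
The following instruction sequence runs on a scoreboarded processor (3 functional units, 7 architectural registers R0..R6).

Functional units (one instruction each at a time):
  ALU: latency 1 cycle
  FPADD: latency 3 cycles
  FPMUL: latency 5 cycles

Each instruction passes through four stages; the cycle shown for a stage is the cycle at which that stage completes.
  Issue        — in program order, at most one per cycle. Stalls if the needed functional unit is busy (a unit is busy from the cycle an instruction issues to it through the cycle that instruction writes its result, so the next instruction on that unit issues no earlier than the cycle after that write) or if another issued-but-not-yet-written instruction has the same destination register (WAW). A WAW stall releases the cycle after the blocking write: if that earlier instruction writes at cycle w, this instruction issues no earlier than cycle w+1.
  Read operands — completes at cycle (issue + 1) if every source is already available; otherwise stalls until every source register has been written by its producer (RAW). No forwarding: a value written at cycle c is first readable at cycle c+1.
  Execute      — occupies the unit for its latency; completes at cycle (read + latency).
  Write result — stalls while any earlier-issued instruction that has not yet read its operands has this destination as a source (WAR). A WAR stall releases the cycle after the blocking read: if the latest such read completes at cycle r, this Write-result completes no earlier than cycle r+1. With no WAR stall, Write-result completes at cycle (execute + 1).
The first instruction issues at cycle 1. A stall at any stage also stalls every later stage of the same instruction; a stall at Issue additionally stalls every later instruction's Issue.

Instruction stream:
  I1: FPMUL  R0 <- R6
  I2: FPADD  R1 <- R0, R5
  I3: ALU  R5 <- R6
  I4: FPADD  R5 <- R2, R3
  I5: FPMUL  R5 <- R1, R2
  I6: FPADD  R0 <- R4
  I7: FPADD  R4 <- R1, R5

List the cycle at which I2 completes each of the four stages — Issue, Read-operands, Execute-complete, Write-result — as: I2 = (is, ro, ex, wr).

I2 = (2, 9, 12, 13)

[I1] 1/2/7/8
[I2] 2/9/12/13  (RAW R0: wait I1 write@8)
[I3] 3/4/5/10  (WAR R5: wait I2 read@9)
[I4] 14/15/18/19  (struct: FPADD busy until I2 writes@13)
[I5] 20/21/26/27  (WAW R5: wait I4 write@19)
[I6] 21/22/25/26
[I7] 27/28/31/32  (struct: FPADD busy until I6 writes@26)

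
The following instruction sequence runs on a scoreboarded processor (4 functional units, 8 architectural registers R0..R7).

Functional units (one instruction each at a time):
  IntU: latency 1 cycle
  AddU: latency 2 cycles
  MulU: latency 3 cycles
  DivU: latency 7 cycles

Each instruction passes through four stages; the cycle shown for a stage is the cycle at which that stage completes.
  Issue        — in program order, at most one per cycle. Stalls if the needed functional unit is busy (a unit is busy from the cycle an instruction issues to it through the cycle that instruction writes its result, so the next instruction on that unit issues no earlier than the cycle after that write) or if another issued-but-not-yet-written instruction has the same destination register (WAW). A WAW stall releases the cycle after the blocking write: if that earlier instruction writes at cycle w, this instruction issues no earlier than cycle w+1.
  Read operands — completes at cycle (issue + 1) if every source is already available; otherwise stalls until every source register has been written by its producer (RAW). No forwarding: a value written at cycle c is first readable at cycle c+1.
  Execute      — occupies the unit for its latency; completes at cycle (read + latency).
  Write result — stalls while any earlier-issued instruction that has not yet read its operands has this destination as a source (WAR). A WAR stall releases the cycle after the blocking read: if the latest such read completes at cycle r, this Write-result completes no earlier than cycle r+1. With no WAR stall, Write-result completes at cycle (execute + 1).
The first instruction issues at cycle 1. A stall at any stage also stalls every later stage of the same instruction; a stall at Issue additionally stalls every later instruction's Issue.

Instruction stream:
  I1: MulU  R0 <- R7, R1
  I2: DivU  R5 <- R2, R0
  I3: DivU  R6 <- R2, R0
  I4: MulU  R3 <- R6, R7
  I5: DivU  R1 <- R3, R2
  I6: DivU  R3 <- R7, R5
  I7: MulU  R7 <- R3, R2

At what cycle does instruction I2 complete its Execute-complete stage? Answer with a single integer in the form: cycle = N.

cycle = 14

c1: I1→MulU
c2: I1 RO; I2→DivU
c5: I1 EX
c6: I1 WR R0
c7: I2 RO
c14: I2 EX
c15: I2 WR R5
c16: I3→DivU
c17: I3 RO; I4→MulU
c24: I3 EX
c25: I3 WR R6
c26: I4 RO; I5→DivU
c29: I4 EX
c30: I4 WR R3
c31: I5 RO
c38: I5 EX
c39: I5 WR R1
c40: I6→DivU
c41: I6 RO; I7→MulU
c48: I6 EX
c49: I6 WR R3
c50: I7 RO
c53: I7 EX
c54: I7 WR R7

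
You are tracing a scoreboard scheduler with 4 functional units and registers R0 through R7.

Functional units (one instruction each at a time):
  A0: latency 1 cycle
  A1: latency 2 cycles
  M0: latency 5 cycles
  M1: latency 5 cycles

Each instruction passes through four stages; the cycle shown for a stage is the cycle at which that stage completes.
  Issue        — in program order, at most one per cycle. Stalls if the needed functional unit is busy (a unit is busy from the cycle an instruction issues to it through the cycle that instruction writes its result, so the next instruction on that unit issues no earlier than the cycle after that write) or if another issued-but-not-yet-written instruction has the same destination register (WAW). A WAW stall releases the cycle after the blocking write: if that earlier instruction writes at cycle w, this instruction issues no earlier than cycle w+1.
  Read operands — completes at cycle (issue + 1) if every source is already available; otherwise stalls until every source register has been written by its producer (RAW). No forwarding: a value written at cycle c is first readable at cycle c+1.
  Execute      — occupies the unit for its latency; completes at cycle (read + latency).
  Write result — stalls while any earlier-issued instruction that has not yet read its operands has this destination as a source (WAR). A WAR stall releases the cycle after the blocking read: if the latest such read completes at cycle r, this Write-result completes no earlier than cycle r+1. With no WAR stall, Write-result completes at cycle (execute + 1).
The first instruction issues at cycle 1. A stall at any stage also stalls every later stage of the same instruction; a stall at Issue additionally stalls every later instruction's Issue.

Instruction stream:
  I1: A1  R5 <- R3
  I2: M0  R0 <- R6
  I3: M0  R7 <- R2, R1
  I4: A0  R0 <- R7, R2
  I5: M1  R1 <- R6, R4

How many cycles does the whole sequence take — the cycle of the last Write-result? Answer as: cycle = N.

cycle = 20

[I1] 1/2/4/5
[I2] 2/3/8/9
[I3] 10/11/16/17  (struct: M0 busy until I2 writes@9)
[I4] 11/18/19/20  (RAW R7: wait I3 write@17)
[I5] 12/13/18/19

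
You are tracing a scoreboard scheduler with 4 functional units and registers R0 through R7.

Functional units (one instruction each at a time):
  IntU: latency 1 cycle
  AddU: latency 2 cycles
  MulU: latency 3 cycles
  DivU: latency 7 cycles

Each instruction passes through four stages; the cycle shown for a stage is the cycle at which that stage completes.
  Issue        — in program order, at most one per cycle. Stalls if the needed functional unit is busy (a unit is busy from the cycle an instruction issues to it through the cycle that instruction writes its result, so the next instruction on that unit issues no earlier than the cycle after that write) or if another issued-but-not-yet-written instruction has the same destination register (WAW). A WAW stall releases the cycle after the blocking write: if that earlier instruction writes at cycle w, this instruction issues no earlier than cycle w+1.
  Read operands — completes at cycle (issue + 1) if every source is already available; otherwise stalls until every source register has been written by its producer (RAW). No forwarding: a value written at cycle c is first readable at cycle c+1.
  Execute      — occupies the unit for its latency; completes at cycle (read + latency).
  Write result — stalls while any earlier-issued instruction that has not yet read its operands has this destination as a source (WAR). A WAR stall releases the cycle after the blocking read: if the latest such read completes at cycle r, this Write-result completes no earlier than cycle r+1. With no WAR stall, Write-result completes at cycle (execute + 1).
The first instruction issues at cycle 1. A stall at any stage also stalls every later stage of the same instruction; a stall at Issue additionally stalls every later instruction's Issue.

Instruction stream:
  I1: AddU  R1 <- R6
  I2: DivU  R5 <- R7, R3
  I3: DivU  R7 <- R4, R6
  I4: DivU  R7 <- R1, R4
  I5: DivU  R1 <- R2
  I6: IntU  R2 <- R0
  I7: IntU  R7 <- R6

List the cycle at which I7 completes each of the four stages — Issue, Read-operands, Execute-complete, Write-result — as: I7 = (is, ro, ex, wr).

I1 -> (1, 2, 4, 5)
I2 -> (2, 3, 10, 11)
I3 -> (12, 13, 20, 21)  // struct: DivU busy until I2 writes@11
I4 -> (22, 23, 30, 31)  // struct: DivU busy until I3 writes@21
I5 -> (32, 33, 40, 41)  // struct: DivU busy until I4 writes@31
I6 -> (33, 34, 35, 36)
I7 -> (37, 38, 39, 40)  // struct: IntU busy until I6 writes@36

I7 = (37, 38, 39, 40)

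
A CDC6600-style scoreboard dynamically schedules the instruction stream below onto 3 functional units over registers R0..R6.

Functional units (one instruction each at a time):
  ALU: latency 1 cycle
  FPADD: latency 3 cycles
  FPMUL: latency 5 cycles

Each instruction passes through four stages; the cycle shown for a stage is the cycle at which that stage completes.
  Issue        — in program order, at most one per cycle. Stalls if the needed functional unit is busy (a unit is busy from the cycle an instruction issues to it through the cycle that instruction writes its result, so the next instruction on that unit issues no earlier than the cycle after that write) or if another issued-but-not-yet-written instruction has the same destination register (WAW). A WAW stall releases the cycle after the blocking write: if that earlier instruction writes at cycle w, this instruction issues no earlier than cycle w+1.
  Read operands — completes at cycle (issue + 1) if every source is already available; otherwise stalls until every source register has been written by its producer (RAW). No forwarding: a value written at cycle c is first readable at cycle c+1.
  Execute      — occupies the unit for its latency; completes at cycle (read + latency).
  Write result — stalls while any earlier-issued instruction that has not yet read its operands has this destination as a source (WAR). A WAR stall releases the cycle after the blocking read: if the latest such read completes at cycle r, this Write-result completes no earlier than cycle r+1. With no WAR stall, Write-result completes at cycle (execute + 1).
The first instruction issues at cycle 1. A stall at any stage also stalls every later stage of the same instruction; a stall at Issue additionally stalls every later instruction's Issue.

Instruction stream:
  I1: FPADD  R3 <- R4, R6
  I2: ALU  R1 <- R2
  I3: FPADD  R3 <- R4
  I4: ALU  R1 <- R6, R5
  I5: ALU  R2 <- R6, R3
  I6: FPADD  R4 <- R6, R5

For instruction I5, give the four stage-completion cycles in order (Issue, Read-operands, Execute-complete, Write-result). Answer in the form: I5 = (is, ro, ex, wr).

I5 = (12, 13, 14, 15)

I1: IS=1 RO=2 EX=5 WR=6
I2: IS=2 RO=3 EX=4 WR=5
I3: IS=7 RO=8 EX=11 WR=12  [struct: FPADD busy until I1 writes@6]
I4: IS=8 RO=9 EX=10 WR=11
I5: IS=12 RO=13 EX=14 WR=15  [struct: ALU busy until I4 writes@11]
I6: IS=13 RO=14 EX=17 WR=18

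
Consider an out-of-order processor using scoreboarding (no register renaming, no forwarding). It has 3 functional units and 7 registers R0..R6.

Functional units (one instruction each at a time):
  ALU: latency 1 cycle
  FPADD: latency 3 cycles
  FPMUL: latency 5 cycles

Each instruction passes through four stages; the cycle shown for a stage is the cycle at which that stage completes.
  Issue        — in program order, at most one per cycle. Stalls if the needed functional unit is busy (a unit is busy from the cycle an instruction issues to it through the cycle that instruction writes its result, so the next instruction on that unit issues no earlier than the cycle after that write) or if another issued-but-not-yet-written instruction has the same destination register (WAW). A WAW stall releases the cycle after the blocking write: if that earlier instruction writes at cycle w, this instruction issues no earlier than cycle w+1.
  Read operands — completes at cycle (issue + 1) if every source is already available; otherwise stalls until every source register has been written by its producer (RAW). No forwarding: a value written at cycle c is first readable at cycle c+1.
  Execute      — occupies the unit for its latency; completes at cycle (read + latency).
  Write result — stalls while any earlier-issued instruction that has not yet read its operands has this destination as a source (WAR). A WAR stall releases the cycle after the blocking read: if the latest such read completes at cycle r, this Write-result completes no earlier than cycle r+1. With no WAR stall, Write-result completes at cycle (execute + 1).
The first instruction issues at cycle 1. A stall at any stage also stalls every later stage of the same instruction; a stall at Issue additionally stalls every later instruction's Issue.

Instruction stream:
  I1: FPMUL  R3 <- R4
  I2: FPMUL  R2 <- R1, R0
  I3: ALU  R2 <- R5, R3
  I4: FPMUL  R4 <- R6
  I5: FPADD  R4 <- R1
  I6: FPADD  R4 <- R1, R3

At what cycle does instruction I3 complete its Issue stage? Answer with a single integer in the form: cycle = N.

I1  is:1  ro:2  ex:7  wr:8
I2  is:9  ro:10  ex:15  wr:16  — struct: FPMUL busy until I1 writes@8
I3  is:17  ro:18  ex:19  wr:20  — WAW R2: wait I2 write@16
I4  is:18  ro:19  ex:24  wr:25
I5  is:26  ro:27  ex:30  wr:31  — WAW R4: wait I4 write@25
I6  is:32  ro:33  ex:36  wr:37  — struct: FPADD busy until I5 writes@31

cycle = 17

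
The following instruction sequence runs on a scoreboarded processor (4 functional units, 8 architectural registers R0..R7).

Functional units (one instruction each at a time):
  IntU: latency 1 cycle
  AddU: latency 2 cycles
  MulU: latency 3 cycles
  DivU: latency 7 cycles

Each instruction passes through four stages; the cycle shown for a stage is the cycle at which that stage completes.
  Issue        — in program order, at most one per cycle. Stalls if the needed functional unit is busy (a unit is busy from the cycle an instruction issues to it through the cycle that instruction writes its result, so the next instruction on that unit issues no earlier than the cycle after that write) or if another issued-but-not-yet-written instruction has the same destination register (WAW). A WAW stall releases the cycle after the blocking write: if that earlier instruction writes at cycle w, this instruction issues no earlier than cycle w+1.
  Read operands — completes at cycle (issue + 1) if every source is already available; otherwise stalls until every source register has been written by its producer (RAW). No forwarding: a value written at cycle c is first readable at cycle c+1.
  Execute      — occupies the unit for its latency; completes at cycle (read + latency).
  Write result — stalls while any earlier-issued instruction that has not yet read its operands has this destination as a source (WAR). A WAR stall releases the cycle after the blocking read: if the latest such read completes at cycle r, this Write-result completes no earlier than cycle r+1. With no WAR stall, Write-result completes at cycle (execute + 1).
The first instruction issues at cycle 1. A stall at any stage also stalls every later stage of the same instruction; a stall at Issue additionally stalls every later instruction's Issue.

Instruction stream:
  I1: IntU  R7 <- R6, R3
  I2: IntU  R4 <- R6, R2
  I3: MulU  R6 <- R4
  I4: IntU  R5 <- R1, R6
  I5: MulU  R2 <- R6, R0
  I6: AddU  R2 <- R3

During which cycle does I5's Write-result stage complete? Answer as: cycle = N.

cycle = 19

I1  is:1  ro:2  ex:3  wr:4
I2  is:5  ro:6  ex:7  wr:8  — struct: IntU busy until I1 writes@4
I3  is:6  ro:9  ex:12  wr:13  — RAW R4: wait I2 write@8
I4  is:9  ro:14  ex:15  wr:16  — struct: IntU busy until I2 writes@8, RAW R6: wait I3 write@13
I5  is:14  ro:15  ex:18  wr:19  — struct: MulU busy until I3 writes@13
I6  is:20  ro:21  ex:23  wr:24  — WAW R2: wait I5 write@19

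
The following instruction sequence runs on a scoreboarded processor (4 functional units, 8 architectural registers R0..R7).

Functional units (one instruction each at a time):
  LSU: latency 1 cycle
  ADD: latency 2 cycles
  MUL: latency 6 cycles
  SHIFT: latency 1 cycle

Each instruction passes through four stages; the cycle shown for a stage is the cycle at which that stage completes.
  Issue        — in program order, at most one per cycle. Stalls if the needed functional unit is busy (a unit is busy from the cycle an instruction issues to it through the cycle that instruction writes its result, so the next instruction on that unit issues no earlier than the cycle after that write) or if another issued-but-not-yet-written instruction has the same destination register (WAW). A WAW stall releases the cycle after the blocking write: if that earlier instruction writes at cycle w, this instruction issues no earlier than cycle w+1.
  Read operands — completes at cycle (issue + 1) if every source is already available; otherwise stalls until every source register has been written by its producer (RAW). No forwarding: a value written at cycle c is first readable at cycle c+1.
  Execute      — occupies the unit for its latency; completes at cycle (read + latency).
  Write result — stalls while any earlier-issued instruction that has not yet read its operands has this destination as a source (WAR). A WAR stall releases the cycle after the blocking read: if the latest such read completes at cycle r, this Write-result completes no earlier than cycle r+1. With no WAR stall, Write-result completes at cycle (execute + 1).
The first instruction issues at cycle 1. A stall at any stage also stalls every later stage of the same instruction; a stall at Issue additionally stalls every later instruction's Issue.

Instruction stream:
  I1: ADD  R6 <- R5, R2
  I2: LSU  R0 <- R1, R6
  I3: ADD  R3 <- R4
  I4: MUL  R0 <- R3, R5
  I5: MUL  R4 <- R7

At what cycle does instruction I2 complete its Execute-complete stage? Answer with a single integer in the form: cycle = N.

cycle = 7

I1: IS=1 RO=2 EX=4 WR=5
I2: IS=2 RO=6 EX=7 WR=8  [RAW R6: wait I1 write@5]
I3: IS=6 RO=7 EX=9 WR=10  [struct: ADD busy until I1 writes@5]
I4: IS=9 RO=11 EX=17 WR=18  [WAW R0: wait I2 write@8; RAW R3: wait I3 write@10]
I5: IS=19 RO=20 EX=26 WR=27  [struct: MUL busy until I4 writes@18]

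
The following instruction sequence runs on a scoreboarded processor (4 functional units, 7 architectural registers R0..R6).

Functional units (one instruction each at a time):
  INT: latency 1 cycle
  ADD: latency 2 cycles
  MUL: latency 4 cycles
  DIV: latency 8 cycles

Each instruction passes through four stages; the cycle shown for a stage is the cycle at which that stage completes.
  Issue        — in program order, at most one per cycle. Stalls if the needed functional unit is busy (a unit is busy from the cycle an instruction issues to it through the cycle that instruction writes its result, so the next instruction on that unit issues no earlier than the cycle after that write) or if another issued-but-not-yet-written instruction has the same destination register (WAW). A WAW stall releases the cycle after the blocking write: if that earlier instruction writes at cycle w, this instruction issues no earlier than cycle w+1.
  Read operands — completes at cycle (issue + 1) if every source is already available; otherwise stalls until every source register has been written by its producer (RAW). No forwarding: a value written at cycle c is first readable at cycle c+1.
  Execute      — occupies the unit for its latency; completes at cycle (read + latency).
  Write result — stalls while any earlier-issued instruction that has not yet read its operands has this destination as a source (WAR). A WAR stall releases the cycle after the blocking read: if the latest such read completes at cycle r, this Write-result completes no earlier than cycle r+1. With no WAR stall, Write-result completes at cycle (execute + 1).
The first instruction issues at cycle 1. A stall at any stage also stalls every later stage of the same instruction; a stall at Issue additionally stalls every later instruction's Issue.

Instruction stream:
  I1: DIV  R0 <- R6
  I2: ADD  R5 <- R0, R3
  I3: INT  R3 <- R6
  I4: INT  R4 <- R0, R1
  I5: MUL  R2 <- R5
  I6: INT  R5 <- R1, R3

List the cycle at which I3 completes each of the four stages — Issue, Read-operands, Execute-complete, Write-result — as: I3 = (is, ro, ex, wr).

[1] I1 dispatched to DIV
[2] I1 operands ready · I2 dispatched to ADD
[3] I3 dispatched to INT
[4] I3 operands ready
[5] I3 complete
[10] I1 complete
[11] R0←I1
[12] I2 operands ready
[13] R3←I3
[14] I2 complete · I4 dispatched to INT
[15] R5←I2 · I4 operands ready · I5 dispatched to MUL
[16] I4 complete · I5 operands ready
[17] R4←I4
[18] I6 dispatched to INT
[19] I6 operands ready
[20] I5 complete · I6 complete
[21] R2←I5 · R5←I6

I3 = (3, 4, 5, 13)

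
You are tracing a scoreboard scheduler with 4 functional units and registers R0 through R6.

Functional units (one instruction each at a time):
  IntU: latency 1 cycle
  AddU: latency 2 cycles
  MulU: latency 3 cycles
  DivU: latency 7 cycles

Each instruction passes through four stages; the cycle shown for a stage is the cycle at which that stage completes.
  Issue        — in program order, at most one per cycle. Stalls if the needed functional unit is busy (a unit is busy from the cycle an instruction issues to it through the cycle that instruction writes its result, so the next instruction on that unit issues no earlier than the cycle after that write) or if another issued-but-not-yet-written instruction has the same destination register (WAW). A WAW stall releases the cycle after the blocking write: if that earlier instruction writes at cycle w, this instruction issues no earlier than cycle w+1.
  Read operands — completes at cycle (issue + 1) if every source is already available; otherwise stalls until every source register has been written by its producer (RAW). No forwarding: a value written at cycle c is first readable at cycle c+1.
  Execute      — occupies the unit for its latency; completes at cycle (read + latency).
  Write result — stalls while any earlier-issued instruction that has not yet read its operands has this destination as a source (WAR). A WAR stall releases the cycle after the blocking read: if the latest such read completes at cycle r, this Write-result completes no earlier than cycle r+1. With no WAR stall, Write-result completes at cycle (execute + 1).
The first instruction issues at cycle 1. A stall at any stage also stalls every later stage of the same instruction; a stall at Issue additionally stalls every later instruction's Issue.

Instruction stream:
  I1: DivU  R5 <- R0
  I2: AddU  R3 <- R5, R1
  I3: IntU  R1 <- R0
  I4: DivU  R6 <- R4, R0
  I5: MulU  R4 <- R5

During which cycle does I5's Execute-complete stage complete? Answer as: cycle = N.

t=1  issue I1 (DivU)
t=2  I1 read-ops, issue I2 (AddU)
t=3  issue I3 (IntU)
t=4  I3 read-ops
t=5  I3 finished on IntU
t=9  I1 finished on DivU
t=10  I1→R5
t=11  I2 read-ops, issue I4 (DivU)
t=12  I3→R1, I4 read-ops, issue I5 (MulU)
t=13  I2 finished on AddU, I5 read-ops
t=14  I2→R3
t=16  I5 finished on MulU
t=17  I5→R4
t=19  I4 finished on DivU
t=20  I4→R6

cycle = 16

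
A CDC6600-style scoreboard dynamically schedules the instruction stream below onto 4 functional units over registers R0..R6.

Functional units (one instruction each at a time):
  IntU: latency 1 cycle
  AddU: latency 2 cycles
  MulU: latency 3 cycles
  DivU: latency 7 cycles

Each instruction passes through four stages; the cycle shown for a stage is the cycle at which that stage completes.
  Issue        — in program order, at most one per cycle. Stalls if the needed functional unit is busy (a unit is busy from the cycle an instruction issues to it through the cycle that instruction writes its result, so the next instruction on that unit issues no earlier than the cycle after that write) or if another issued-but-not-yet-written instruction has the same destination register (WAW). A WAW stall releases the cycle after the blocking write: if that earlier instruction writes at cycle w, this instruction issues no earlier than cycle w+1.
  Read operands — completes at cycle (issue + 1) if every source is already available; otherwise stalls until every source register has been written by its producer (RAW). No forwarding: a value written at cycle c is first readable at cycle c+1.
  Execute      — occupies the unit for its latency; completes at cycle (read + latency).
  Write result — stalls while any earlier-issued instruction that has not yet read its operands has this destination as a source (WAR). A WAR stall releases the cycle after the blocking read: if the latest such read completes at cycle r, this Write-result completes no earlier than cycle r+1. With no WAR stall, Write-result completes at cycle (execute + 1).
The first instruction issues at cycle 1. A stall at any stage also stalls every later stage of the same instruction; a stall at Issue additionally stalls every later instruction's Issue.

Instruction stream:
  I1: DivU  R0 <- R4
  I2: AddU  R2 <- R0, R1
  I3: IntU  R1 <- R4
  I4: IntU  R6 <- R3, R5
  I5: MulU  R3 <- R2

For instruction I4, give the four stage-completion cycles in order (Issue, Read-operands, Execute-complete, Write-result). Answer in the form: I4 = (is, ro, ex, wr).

I4 = (13, 14, 15, 16)

I1  is:1  ro:2  ex:9  wr:10
I2  is:2  ro:11  ex:13  wr:14  — RAW R0: wait I1 write@10
I3  is:3  ro:4  ex:5  wr:12  — WAR R1: wait I2 read@11
I4  is:13  ro:14  ex:15  wr:16  — struct: IntU busy until I3 writes@12
I5  is:14  ro:15  ex:18  wr:19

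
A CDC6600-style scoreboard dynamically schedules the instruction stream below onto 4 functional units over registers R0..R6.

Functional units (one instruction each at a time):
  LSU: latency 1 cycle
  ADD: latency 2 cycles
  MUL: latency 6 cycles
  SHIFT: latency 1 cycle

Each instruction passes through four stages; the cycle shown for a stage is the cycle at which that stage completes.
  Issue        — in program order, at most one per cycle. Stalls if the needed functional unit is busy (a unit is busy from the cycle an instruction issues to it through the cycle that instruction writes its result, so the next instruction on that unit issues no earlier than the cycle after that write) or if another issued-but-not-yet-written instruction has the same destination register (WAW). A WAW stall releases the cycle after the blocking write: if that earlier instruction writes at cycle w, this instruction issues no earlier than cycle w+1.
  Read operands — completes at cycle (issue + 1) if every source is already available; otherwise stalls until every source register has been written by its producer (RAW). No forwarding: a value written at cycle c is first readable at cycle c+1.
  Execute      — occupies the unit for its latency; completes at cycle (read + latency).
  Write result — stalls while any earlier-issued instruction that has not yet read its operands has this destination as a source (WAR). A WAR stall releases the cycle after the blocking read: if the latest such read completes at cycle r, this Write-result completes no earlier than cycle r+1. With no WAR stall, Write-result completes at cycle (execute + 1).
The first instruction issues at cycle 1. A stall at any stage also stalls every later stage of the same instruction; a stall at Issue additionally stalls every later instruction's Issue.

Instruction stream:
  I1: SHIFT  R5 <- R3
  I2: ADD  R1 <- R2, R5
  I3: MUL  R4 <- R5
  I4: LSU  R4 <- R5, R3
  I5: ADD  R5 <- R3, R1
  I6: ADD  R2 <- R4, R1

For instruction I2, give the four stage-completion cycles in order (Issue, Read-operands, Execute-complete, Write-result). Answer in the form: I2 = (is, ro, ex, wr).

  I1 | 1 | 2 | 3 | 4
  I2 | 2 | 5 | 7 | 8   RAW R5: wait I1 write@4
  I3 | 3 | 5 | 11 | 12   RAW R5: wait I1 write@4
  I4 | 13 | 14 | 15 | 16   WAW R4: wait I3 write@12
  I5 | 14 | 15 | 17 | 18
  I6 | 19 | 20 | 22 | 23   struct: ADD busy until I5 writes@18

I2 = (2, 5, 7, 8)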